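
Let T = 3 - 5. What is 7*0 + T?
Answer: -2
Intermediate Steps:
T = -2
7*0 + T = 7*0 - 2 = 0 - 2 = -2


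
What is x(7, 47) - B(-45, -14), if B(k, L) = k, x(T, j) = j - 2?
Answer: 90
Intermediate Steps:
x(T, j) = -2 + j
x(7, 47) - B(-45, -14) = (-2 + 47) - 1*(-45) = 45 + 45 = 90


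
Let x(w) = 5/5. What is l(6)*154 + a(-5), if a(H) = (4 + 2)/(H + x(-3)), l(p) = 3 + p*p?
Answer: 12009/2 ≈ 6004.5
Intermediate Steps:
x(w) = 1 (x(w) = 5*(⅕) = 1)
l(p) = 3 + p²
a(H) = 6/(1 + H) (a(H) = (4 + 2)/(H + 1) = 6/(1 + H))
l(6)*154 + a(-5) = (3 + 6²)*154 + 6/(1 - 5) = (3 + 36)*154 + 6/(-4) = 39*154 + 6*(-¼) = 6006 - 3/2 = 12009/2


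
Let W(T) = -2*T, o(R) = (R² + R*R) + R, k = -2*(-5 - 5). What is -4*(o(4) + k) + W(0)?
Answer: -224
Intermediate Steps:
k = 20 (k = -2*(-10) = 20)
o(R) = R + 2*R² (o(R) = (R² + R²) + R = 2*R² + R = R + 2*R²)
-4*(o(4) + k) + W(0) = -4*(4*(1 + 2*4) + 20) - 2*0 = -4*(4*(1 + 8) + 20) + 0 = -4*(4*9 + 20) + 0 = -4*(36 + 20) + 0 = -4*56 + 0 = -224 + 0 = -224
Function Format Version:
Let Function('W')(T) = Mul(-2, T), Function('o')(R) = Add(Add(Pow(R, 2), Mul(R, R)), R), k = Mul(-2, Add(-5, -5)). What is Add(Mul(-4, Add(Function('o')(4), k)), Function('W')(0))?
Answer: -224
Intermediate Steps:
k = 20 (k = Mul(-2, -10) = 20)
Function('o')(R) = Add(R, Mul(2, Pow(R, 2))) (Function('o')(R) = Add(Add(Pow(R, 2), Pow(R, 2)), R) = Add(Mul(2, Pow(R, 2)), R) = Add(R, Mul(2, Pow(R, 2))))
Add(Mul(-4, Add(Function('o')(4), k)), Function('W')(0)) = Add(Mul(-4, Add(Mul(4, Add(1, Mul(2, 4))), 20)), Mul(-2, 0)) = Add(Mul(-4, Add(Mul(4, Add(1, 8)), 20)), 0) = Add(Mul(-4, Add(Mul(4, 9), 20)), 0) = Add(Mul(-4, Add(36, 20)), 0) = Add(Mul(-4, 56), 0) = Add(-224, 0) = -224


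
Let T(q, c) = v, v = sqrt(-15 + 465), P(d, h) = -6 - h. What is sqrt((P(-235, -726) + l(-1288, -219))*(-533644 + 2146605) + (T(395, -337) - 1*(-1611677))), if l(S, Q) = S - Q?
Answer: sqrt(-561311712 + 15*sqrt(2)) ≈ 23692.0*I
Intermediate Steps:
v = 15*sqrt(2) (v = sqrt(450) = 15*sqrt(2) ≈ 21.213)
T(q, c) = 15*sqrt(2)
sqrt((P(-235, -726) + l(-1288, -219))*(-533644 + 2146605) + (T(395, -337) - 1*(-1611677))) = sqrt(((-6 - 1*(-726)) + (-1288 - 1*(-219)))*(-533644 + 2146605) + (15*sqrt(2) - 1*(-1611677))) = sqrt(((-6 + 726) + (-1288 + 219))*1612961 + (15*sqrt(2) + 1611677)) = sqrt((720 - 1069)*1612961 + (1611677 + 15*sqrt(2))) = sqrt(-349*1612961 + (1611677 + 15*sqrt(2))) = sqrt(-562923389 + (1611677 + 15*sqrt(2))) = sqrt(-561311712 + 15*sqrt(2))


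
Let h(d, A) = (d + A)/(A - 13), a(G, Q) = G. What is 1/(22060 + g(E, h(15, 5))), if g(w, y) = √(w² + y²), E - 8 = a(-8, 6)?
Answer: 2/44125 ≈ 4.5326e-5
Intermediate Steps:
E = 0 (E = 8 - 8 = 0)
h(d, A) = (A + d)/(-13 + A)
1/(22060 + g(E, h(15, 5))) = 1/(22060 + √(0² + ((5 + 15)/(-13 + 5))²)) = 1/(22060 + √(0 + (20/(-8))²)) = 1/(22060 + √(0 + (-⅛*20)²)) = 1/(22060 + √(0 + (-5/2)²)) = 1/(22060 + √(0 + 25/4)) = 1/(22060 + √(25/4)) = 1/(22060 + 5/2) = 1/(44125/2) = 2/44125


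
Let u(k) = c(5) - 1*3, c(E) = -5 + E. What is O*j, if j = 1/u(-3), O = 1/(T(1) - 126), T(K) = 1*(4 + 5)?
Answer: 1/351 ≈ 0.0028490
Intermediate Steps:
T(K) = 9 (T(K) = 1*9 = 9)
u(k) = -3 (u(k) = (-5 + 5) - 1*3 = 0 - 3 = -3)
O = -1/117 (O = 1/(9 - 126) = 1/(-117) = -1/117 ≈ -0.0085470)
j = -1/3 (j = 1/(-3) = -1/3 ≈ -0.33333)
O*j = -1/117*(-1/3) = 1/351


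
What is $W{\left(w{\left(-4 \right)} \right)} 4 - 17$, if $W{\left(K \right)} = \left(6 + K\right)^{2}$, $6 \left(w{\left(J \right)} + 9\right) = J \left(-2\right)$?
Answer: $- \frac{53}{9} \approx -5.8889$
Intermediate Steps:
$w{\left(J \right)} = -9 - \frac{J}{3}$ ($w{\left(J \right)} = -9 + \frac{J \left(-2\right)}{6} = -9 + \frac{\left(-2\right) J}{6} = -9 - \frac{J}{3}$)
$W{\left(w{\left(-4 \right)} \right)} 4 - 17 = \left(6 - \frac{23}{3}\right)^{2} \cdot 4 - 17 = \left(- \frac{5}{3}\right)^{2} \cdot 4 - 17 = \frac{25}{9} \cdot 4 - 17 = \frac{100}{9} - 17 = - \frac{53}{9}$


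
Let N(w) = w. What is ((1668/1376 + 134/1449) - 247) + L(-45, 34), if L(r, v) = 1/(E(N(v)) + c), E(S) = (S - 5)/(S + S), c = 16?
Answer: -136763199443/556775352 ≈ -245.63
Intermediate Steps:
E(S) = (-5 + S)/(2*S) (E(S) = (-5 + S)/((2*S)) = (-5 + S)*(1/(2*S)) = (-5 + S)/(2*S))
L(r, v) = 1/(16 + (-5 + v)/(2*v)) (L(r, v) = 1/((-5 + v)/(2*v) + 16) = 1/(16 + (-5 + v)/(2*v)))
((1668/1376 + 134/1449) - 247) + L(-45, 34) = ((1668/1376 + 134/1449) - 247) + 2*34/(-5 + 33*34) = ((1668*(1/1376) + 134*(1/1449)) - 247) + 2*34/(-5 + 1122) = ((417/344 + 134/1449) - 247) + 2*34/1117 = (650329/498456 - 247) + 2*34*(1/1117) = -122468303/498456 + 68/1117 = -136763199443/556775352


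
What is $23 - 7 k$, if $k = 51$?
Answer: $-334$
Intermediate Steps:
$23 - 7 k = 23 - 357 = -334$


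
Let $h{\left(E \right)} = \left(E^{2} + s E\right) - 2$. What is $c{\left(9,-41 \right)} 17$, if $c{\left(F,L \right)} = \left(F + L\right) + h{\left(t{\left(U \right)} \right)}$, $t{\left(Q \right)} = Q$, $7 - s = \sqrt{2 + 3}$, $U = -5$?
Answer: $-748 + 85 \sqrt{5} \approx -557.93$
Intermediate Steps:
$s = 7 - \sqrt{5}$ ($s = 7 - \sqrt{2 + 3} = 7 - \sqrt{5} \approx 4.7639$)
$h{\left(E \right)} = -2 + E^{2} + E \left(7 - \sqrt{5}\right)$ ($h{\left(E \right)} = \left(E^{2} + \left(7 - \sqrt{5}\right) E\right) - 2 = \left(E^{2} + E \left(7 - \sqrt{5}\right)\right) - 2 = -2 + E^{2} + E \left(7 - \sqrt{5}\right)$)
$c{\left(F,L \right)} = -12 + F + L + 5 \sqrt{5}$ ($c{\left(F,L \right)} = \left(F + L\right) - \left(2 - 25 + 5 \left(7 - \sqrt{5}\right)\right) = \left(F + L\right) - \left(12 - 5 \sqrt{5}\right) = -12 + F + L + 5 \sqrt{5}$)
$c{\left(9,-41 \right)} 17 = \left(-12 + 9 - 41 + 5 \sqrt{5}\right) 17 = \left(-44 + 5 \sqrt{5}\right) 17 = -748 + 85 \sqrt{5}$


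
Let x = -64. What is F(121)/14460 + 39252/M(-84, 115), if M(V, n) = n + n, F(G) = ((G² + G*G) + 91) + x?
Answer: 57432499/332580 ≈ 172.69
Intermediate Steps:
F(G) = 27 + 2*G² (F(G) = ((G² + G*G) + 91) - 64 = ((G² + G²) + 91) - 64 = (2*G² + 91) - 64 = (91 + 2*G²) - 64 = 27 + 2*G²)
M(V, n) = 2*n
F(121)/14460 + 39252/M(-84, 115) = (27 + 2*121²)/14460 + 39252/((2*115)) = (27 + 2*14641)*(1/14460) + 39252/230 = (27 + 29282)*(1/14460) + 39252*(1/230) = 29309*(1/14460) + 19626/115 = 29309/14460 + 19626/115 = 57432499/332580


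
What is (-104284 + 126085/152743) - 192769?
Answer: -45372640294/152743 ≈ -2.9705e+5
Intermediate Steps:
(-104284 + 126085/152743) - 192769 = -15928524927/152743 - 192769 = -45372640294/152743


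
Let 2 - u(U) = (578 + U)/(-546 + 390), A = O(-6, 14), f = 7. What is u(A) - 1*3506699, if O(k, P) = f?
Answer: -14026773/4 ≈ -3.5067e+6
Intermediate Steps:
O(k, P) = 7
A = 7
u(U) = 445/78 + U/156 (u(U) = 2 - (578 + U)/(-546 + 390) = 2 - (578 + U)/(-156) = 2 - (578 + U)*(-1)/156 = 2 - (-289/78 - U/156) = 2 + (289/78 + U/156) = 445/78 + U/156)
u(A) - 1*3506699 = (445/78 + (1/156)*7) - 1*3506699 = (445/78 + 7/156) - 3506699 = 23/4 - 3506699 = -14026773/4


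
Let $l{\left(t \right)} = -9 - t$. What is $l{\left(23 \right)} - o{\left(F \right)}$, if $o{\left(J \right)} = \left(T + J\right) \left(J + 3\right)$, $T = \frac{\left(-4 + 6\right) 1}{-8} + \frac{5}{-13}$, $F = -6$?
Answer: $- \frac{2699}{52} \approx -51.904$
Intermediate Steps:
$T = - \frac{33}{52}$ ($T = 2 \cdot 1 \left(- \frac{1}{8}\right) + 5 \left(- \frac{1}{13}\right) = 2 \left(- \frac{1}{8}\right) - \frac{5}{13} = - \frac{1}{4} - \frac{5}{13} = - \frac{33}{52} \approx -0.63461$)
$o{\left(J \right)} = \left(3 + J\right) \left(- \frac{33}{52} + J\right)$ ($o{\left(J \right)} = \left(- \frac{33}{52} + J\right) \left(J + 3\right) = \left(- \frac{33}{52} + J\right) \left(3 + J\right) = \left(3 + J\right) \left(- \frac{33}{52} + J\right)$)
$l{\left(23 \right)} - o{\left(F \right)} = \left(-9 - 23\right) - \left(- \frac{99}{52} + \left(-6\right)^{2} + \frac{123}{52} \left(-6\right)\right) = \left(-9 - 23\right) - \left(- \frac{99}{52} + 36 - \frac{369}{26}\right) = -32 - \frac{1035}{52} = - \frac{2699}{52}$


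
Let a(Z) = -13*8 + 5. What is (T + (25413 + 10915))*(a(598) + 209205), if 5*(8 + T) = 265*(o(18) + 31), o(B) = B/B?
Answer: 7949373696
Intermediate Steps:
a(Z) = -99 (a(Z) = -104 + 5 = -99)
o(B) = 1
T = 1688 (T = -8 + (265*(1 + 31))/5 = -8 + (265*32)/5 = -8 + (1/5)*8480 = -8 + 1696 = 1688)
(T + (25413 + 10915))*(a(598) + 209205) = (1688 + (25413 + 10915))*(-99 + 209205) = (1688 + 36328)*209106 = 38016*209106 = 7949373696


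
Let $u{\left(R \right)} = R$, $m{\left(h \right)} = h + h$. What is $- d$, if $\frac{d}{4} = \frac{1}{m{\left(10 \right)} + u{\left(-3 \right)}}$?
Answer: $- \frac{4}{17} \approx -0.23529$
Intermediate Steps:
$m{\left(h \right)} = 2 h$
$d = \frac{4}{17}$ ($d = \frac{4}{2 \cdot 10 - 3} = \frac{4}{20 - 3} = \frac{4}{17} \approx 0.23529$)
$- d = \left(-1\right) \frac{4}{17} = - \frac{4}{17}$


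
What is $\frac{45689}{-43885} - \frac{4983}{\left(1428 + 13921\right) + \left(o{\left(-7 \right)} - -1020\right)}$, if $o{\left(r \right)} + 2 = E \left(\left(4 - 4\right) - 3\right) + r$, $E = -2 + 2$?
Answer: $- \frac{193230199}{143591720} \approx -1.3457$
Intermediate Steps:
$E = 0$
$o{\left(r \right)} = -2 + r$ ($o{\left(r \right)} = -2 + \left(0 \left(\left(4 - 4\right) - 3\right) + r\right) = -2 + \left(0 \left(0 - 3\right) + r\right) = -2 + \left(0 \left(-3\right) + r\right) = -2 + \left(0 + r\right) = -2 + r$)
$\frac{45689}{-43885} - \frac{4983}{\left(1428 + 13921\right) + \left(o{\left(-7 \right)} - -1020\right)} = \frac{45689}{-43885} - \frac{4983}{\left(1428 + 13921\right) - -1011} = 45689 \left(- \frac{1}{43885}\right) - \frac{4983}{15349 + \left(-9 + 1020\right)} = - \frac{45689}{43885} - \frac{4983}{15349 + 1011} = - \frac{45689}{43885} - \frac{4983}{16360} = - \frac{193230199}{143591720}$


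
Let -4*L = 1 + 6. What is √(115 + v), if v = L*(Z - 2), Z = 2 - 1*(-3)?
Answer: √439/2 ≈ 10.476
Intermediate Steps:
Z = 5 (Z = 2 + 3 = 5)
L = -7/4 (L = -(1 + 6)/4 = -¼*7 = -7/4 ≈ -1.7500)
v = -21/4 (v = -7*(5 - 2)/4 = -7/4*3 = -21/4 ≈ -5.2500)
√(115 + v) = √(115 - 21/4) = √(439/4) = √439/2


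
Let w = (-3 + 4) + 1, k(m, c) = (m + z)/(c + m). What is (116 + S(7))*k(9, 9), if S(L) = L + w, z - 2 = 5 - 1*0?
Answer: 1000/9 ≈ 111.11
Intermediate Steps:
z = 7 (z = 2 + (5 - 1*0) = 2 + (5 + 0) = 2 + 5 = 7)
k(m, c) = (7 + m)/(c + m) (k(m, c) = (m + 7)/(c + m) = (7 + m)/(c + m))
w = 2 (w = 1 + 1 = 2)
S(L) = 2 + L (S(L) = L + 2 = 2 + L)
(116 + S(7))*k(9, 9) = (116 + (2 + 7))*((7 + 9)/(9 + 9)) = (116 + 9)*(16/18) = 125*((1/18)*16) = 125*(8/9) = 1000/9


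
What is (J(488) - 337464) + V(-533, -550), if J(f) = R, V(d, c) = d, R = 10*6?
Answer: -337937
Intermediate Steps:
R = 60
J(f) = 60
(J(488) - 337464) + V(-533, -550) = (60 - 337464) - 533 = -337404 - 533 = -337937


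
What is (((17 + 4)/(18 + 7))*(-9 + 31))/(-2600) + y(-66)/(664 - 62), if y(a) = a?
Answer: -1142031/9782500 ≈ -0.11674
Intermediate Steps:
(((17 + 4)/(18 + 7))*(-9 + 31))/(-2600) + y(-66)/(664 - 62) = (((17 + 4)/(18 + 7))*(-9 + 31))/(-2600) - 66/(664 - 62) = ((21/25)*22)*(-1/2600) - 66/602 = ((21*(1/25))*22)*(-1/2600) - 66*1/602 = ((21/25)*22)*(-1/2600) - 33/301 = (462/25)*(-1/2600) - 33/301 = -231/32500 - 33/301 = -1142031/9782500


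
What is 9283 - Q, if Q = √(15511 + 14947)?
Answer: 9283 - √30458 ≈ 9108.5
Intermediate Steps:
Q = √30458 ≈ 174.52
9283 - Q = 9283 - √30458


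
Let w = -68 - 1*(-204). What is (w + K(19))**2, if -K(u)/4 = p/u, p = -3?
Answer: 6739216/361 ≈ 18668.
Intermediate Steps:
w = 136 (w = -68 + 204 = 136)
K(u) = 12/u (K(u) = -4*(-3)/u = -(-12)/u = 12/u)
(w + K(19))**2 = (136 + 12/19)**2 = (2596/19)**2 = 6739216/361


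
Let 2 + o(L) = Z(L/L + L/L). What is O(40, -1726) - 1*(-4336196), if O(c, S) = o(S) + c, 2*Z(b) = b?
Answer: 4336235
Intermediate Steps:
Z(b) = b/2
o(L) = -1 (o(L) = -2 + (L/L + L/L)/2 = -2 + (1 + 1)/2 = -2 + (½)*2 = -2 + 1 = -1)
O(c, S) = -1 + c
O(40, -1726) - 1*(-4336196) = (-1 + 40) - 1*(-4336196) = 39 + 4336196 = 4336235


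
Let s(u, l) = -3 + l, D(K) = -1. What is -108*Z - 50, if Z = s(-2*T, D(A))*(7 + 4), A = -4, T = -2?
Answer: 4702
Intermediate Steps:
Z = -44 (Z = (-3 - 1)*(7 + 4) = -4*11 = -44)
-108*Z - 50 = -108*(-44) - 50 = 4752 - 50 = 4702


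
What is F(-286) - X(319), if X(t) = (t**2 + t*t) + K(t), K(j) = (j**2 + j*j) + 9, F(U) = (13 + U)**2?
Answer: -332524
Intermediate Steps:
K(j) = 9 + 2*j**2 (K(j) = (j**2 + j**2) + 9 = 2*j**2 + 9 = 9 + 2*j**2)
X(t) = 9 + 4*t**2 (X(t) = (t**2 + t*t) + (9 + 2*t**2) = (t**2 + t**2) + (9 + 2*t**2) = 2*t**2 + (9 + 2*t**2) = 9 + 4*t**2)
F(-286) - X(319) = (13 - 286)**2 - (9 + 4*319**2) = (-273)**2 - (9 + 4*101761) = 74529 - (9 + 407044) = 74529 - 1*407053 = 74529 - 407053 = -332524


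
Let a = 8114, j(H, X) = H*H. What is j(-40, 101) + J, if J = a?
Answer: 9714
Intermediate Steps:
j(H, X) = H**2
J = 8114
j(-40, 101) + J = (-40)**2 + 8114 = 1600 + 8114 = 9714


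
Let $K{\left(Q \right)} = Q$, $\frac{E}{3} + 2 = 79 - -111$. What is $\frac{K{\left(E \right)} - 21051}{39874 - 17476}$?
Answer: $- \frac{6829}{7466} \approx -0.91468$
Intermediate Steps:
$E = 564$ ($E = -6 + 3 \left(79 - -111\right) = -6 + 3 \left(79 + 111\right) = -6 + 3 \cdot 190 = -6 + 570 = 564$)
$\frac{K{\left(E \right)} - 21051}{39874 - 17476} = \frac{564 - 21051}{39874 - 17476} = - \frac{20487}{22398} = \left(-20487\right) \frac{1}{22398} = - \frac{6829}{7466}$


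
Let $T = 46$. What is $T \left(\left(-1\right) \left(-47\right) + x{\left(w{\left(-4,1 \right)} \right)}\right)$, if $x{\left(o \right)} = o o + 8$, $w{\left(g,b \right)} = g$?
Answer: $3266$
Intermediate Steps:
$x{\left(o \right)} = 8 + o^{2}$ ($x{\left(o \right)} = o^{2} + 8 = 8 + o^{2}$)
$T \left(\left(-1\right) \left(-47\right) + x{\left(w{\left(-4,1 \right)} \right)}\right) = 46 \left(\left(-1\right) \left(-47\right) + \left(8 + \left(-4\right)^{2}\right)\right) = 46 \left(47 + \left(8 + 16\right)\right) = 46 \left(47 + 24\right) = 46 \cdot 71 = 3266$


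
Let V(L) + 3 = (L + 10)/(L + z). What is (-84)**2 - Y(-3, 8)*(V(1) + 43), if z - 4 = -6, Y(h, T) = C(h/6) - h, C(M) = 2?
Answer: 6911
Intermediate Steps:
Y(h, T) = 2 - h
z = -2 (z = 4 - 6 = -2)
V(L) = -3 + (10 + L)/(-2 + L) (V(L) = -3 + (L + 10)/(L - 2) = -3 + (10 + L)/(-2 + L))
(-84)**2 - Y(-3, 8)*(V(1) + 43) = (-84)**2 - (2 - 1*(-3))*(2*(8 - 1*1)/(-2 + 1) + 43) = 7056 - (2 + 3)*(2*(8 - 1)/(-1) + 43) = 7056 - 5*(2*(-1)*7 + 43) = 7056 - 5*(-14 + 43) = 7056 - 5*29 = 7056 - 1*145 = 7056 - 145 = 6911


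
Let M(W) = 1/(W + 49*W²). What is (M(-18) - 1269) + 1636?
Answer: 5819887/15858 ≈ 367.00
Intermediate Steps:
(M(-18) - 1269) + 1636 = (1/((-18)*(1 + 49*(-18))) - 1269) + 1636 = (-1/(18*(1 - 882)) - 1269) + 1636 = (-1/18/(-881) - 1269) + 1636 = (-1/18*(-1/881) - 1269) + 1636 = (1/15858 - 1269) + 1636 = -20123801/15858 + 1636 = 5819887/15858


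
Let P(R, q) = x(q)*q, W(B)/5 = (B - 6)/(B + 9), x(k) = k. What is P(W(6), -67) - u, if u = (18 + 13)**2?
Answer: 3528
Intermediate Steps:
W(B) = 5*(-6 + B)/(9 + B) (W(B) = 5*((B - 6)/(B + 9)) = 5*((-6 + B)/(9 + B)) = 5*(-6 + B)/(9 + B))
P(R, q) = q**2 (P(R, q) = q*q = q**2)
u = 961 (u = 31**2 = 961)
P(W(6), -67) - u = (-67)**2 - 1*961 = 4489 - 961 = 3528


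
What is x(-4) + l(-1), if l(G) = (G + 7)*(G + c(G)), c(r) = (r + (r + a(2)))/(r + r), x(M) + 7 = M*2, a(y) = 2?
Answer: -21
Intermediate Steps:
x(M) = -7 + 2*M (x(M) = -7 + M*2 = -7 + 2*M)
c(r) = (2 + 2*r)/(2*r) (c(r) = (r + (r + 2))/(r + r) = (r + (2 + r))/((2*r)) = (2 + 2*r)*(1/(2*r)) = (2 + 2*r)/(2*r))
l(G) = (7 + G)*(G + (1 + G)/G) (l(G) = (G + 7)*(G + (1 + G)/G) = (7 + G)*(G + (1 + G)/G))
x(-4) + l(-1) = (-7 + 2*(-4)) + (8 + (-1)**2 + 7/(-1) + 8*(-1)) = (-7 - 8) + (8 + 1 + 7*(-1) - 8) = -15 + (8 + 1 - 7 - 8) = -15 - 6 = -21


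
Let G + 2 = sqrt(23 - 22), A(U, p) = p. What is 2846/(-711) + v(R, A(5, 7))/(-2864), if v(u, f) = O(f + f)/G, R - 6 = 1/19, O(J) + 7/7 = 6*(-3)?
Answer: -8164453/2036304 ≈ -4.0094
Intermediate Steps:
O(J) = -19 (O(J) = -1 + 6*(-3) = -1 - 18 = -19)
G = -1 (G = -2 + sqrt(23 - 22) = -2 + sqrt(1) = -2 + 1 = -1)
R = 115/19 (R = 6 + 1/19 = 115/19 ≈ 6.0526)
v(u, f) = 19 (v(u, f) = -19/(-1) = -19*(-1) = 19)
2846/(-711) + v(R, A(5, 7))/(-2864) = 2846/(-711) + 19/(-2864) = 2846*(-1/711) + 19*(-1/2864) = -2846/711 - 19/2864 = -8164453/2036304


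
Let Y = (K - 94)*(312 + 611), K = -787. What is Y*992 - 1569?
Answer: -806659265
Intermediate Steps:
Y = -813163 (Y = (-787 - 94)*(312 + 611) = -881*923 = -813163)
Y*992 - 1569 = -813163*992 - 1569 = -806657696 - 1569 = -806659265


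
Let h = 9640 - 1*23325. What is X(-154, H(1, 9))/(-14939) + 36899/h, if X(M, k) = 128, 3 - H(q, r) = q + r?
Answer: -552985841/204440215 ≈ -2.7049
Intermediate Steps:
H(q, r) = 3 - q - r (H(q, r) = 3 - (q + r) = 3 + (-q - r) = 3 - q - r)
h = -13685 (h = 9640 - 23325 = -13685)
X(-154, H(1, 9))/(-14939) + 36899/h = 128/(-14939) + 36899/(-13685) = 128*(-1/14939) + 36899*(-1/13685) = -128/14939 - 36899/13685 = -552985841/204440215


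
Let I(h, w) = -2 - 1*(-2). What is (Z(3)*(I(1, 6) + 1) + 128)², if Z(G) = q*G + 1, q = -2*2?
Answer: 13689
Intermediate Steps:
I(h, w) = 0 (I(h, w) = -2 + 2 = 0)
q = -4
Z(G) = 1 - 4*G (Z(G) = -4*G + 1 = 1 - 4*G)
(Z(3)*(I(1, 6) + 1) + 128)² = ((1 - 4*3)*(0 + 1) + 128)² = ((1 - 12)*1 + 128)² = (-11*1 + 128)² = (-11 + 128)² = 117² = 13689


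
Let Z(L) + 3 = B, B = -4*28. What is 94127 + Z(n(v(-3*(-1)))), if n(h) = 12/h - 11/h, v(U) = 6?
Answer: 94012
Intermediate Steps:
n(h) = 1/h
B = -112
Z(L) = -115 (Z(L) = -3 - 112 = -115)
94127 + Z(n(v(-3*(-1)))) = 94127 - 115 = 94012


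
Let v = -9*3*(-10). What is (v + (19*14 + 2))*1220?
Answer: 656360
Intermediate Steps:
v = 270 (v = -27*(-10) = 270)
(v + (19*14 + 2))*1220 = (270 + (19*14 + 2))*1220 = (270 + (266 + 2))*1220 = (270 + 268)*1220 = 538*1220 = 656360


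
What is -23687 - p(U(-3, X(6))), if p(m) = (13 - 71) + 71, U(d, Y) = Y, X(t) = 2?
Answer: -23700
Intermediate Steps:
p(m) = 13 (p(m) = -58 + 71 = 13)
-23687 - p(U(-3, X(6))) = -23687 - 1*13 = -23687 - 13 = -23700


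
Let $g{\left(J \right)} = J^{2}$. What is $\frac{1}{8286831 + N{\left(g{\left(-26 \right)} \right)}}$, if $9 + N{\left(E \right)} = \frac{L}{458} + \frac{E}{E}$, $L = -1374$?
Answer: $\frac{1}{8286820} \approx 1.2067 \cdot 10^{-7}$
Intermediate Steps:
$N{\left(E \right)} = -11$ ($N{\left(E \right)} = -9 + \left(- \frac{1374}{458} + \frac{E}{E}\right) = -9 + \left(\left(-1374\right) \frac{1}{458} + 1\right) = -9 + \left(-3 + 1\right) = -9 - 2 = -11$)
$\frac{1}{8286831 + N{\left(g{\left(-26 \right)} \right)}} = \frac{1}{8286831 - 11} = \frac{1}{8286820}$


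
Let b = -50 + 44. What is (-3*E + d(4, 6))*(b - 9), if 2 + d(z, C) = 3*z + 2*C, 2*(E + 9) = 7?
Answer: -1155/2 ≈ -577.50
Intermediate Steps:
E = -11/2 (E = -9 + (½)*7 = -9 + 7/2 = -11/2 ≈ -5.5000)
d(z, C) = -2 + 2*C + 3*z (d(z, C) = -2 + (3*z + 2*C) = -2 + (2*C + 3*z) = -2 + 2*C + 3*z)
b = -6
(-3*E + d(4, 6))*(b - 9) = (-3*(-11/2) + (-2 + 2*6 + 3*4))*(-6 - 9) = (33/2 + (-2 + 12 + 12))*(-15) = (33/2 + 22)*(-15) = (77/2)*(-15) = -1155/2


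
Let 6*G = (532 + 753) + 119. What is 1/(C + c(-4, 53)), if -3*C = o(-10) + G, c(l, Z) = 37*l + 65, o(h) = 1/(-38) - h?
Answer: -114/18733 ≈ -0.0060855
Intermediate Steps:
G = 234 (G = ((532 + 753) + 119)/6 = (1285 + 119)/6 = (1/6)*1404 = 234)
o(h) = -1/38 - h
c(l, Z) = 65 + 37*l
C = -9271/114 (C = -((-1/38 - 1*(-10)) + 234)/3 = -((-1/38 + 10) + 234)/3 = -(379/38 + 234)/3 = -1/3*9271/38 = -9271/114 ≈ -81.325)
1/(C + c(-4, 53)) = 1/(-9271/114 + (65 + 37*(-4))) = 1/(-9271/114 + (65 - 148)) = 1/(-9271/114 - 83) = 1/(-18733/114) = -114/18733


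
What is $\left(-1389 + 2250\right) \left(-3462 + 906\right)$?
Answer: $-2200716$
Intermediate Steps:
$\left(-1389 + 2250\right) \left(-3462 + 906\right) = 861 \left(-2556\right) = -2200716$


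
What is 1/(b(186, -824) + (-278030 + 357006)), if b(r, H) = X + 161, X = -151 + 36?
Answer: 1/79022 ≈ 1.2655e-5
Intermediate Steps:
X = -115
b(r, H) = 46 (b(r, H) = -115 + 161 = 46)
1/(b(186, -824) + (-278030 + 357006)) = 1/(46 + (-278030 + 357006)) = 1/(46 + 78976) = 1/79022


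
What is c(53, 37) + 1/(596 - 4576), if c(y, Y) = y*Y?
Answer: 7804779/3980 ≈ 1961.0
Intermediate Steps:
c(y, Y) = Y*y
c(53, 37) + 1/(596 - 4576) = 37*53 + 1/(596 - 4576) = 1961 + 1/(-3980) = 1961 - 1/3980 = 7804779/3980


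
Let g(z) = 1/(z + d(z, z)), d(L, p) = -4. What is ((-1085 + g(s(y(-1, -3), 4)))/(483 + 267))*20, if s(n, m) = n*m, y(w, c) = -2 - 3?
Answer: -26041/900 ≈ -28.934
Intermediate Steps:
y(w, c) = -5
s(n, m) = m*n
g(z) = 1/(-4 + z) (g(z) = 1/(z - 4) = 1/(-4 + z))
((-1085 + g(s(y(-1, -3), 4)))/(483 + 267))*20 = ((-1085 + 1/(-4 + 4*(-5)))/(483 + 267))*20 = ((-1085 + 1/(-4 - 20))/750)*20 = ((-1085 + 1/(-24))*(1/750))*20 = ((-1085 - 1/24)*(1/750))*20 = -26041/24*1/750*20 = -26041/18000*20 = -26041/900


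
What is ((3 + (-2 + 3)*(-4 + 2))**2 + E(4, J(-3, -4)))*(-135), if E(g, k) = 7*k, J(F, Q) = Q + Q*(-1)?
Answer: -135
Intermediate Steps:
J(F, Q) = 0 (J(F, Q) = Q - Q = 0)
((3 + (-2 + 3)*(-4 + 2))**2 + E(4, J(-3, -4)))*(-135) = ((3 + (-2 + 3)*(-4 + 2))**2 + 7*0)*(-135) = ((3 + 1*(-2))**2 + 0)*(-135) = ((3 - 2)**2 + 0)*(-135) = (1**2 + 0)*(-135) = (1 + 0)*(-135) = 1*(-135) = -135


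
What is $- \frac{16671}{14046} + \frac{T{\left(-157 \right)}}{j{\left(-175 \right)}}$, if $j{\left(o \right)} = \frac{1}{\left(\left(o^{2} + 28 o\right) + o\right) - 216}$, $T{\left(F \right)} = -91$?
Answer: $- \frac{10793860265}{4682} \approx -2.3054 \cdot 10^{6}$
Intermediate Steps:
$j{\left(o \right)} = \frac{1}{-216 + o^{2} + 29 o}$ ($j{\left(o \right)} = \frac{1}{\left(o^{2} + 29 o\right) - 216} = \frac{1}{-216 + o^{2} + 29 o}$)
$- \frac{16671}{14046} + \frac{T{\left(-157 \right)}}{j{\left(-175 \right)}} = - \frac{16671}{14046} - \frac{91}{\frac{1}{-216 + \left(-175\right)^{2} + 29 \left(-175\right)}} = \left(-16671\right) \frac{1}{14046} - \frac{91}{\frac{1}{-216 + 30625 - 5075}} = - \frac{5557}{4682} - \frac{91}{\frac{1}{25334}} = - \frac{5557}{4682} - 91 \frac{1}{\frac{1}{25334}} = - \frac{5557}{4682} - 2305394 = - \frac{10793860265}{4682}$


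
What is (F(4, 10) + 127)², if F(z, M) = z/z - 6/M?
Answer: 405769/25 ≈ 16231.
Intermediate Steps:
F(z, M) = 1 - 6/M
(F(4, 10) + 127)² = ((-6 + 10)/10 + 127)² = ((⅒)*4 + 127)² = (⅖ + 127)² = (637/5)² = 405769/25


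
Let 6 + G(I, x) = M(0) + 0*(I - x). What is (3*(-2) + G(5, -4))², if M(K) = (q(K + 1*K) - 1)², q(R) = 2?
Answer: 121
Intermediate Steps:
M(K) = 1 (M(K) = (2 - 1)² = 1² = 1)
G(I, x) = -5 (G(I, x) = -6 + (1 + 0*(I - x)) = -6 + (1 + 0) = -6 + 1 = -5)
(3*(-2) + G(5, -4))² = (3*(-2) - 5)² = (-6 - 5)² = (-11)² = 121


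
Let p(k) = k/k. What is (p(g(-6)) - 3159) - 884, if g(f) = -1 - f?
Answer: -4042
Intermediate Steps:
p(k) = 1
(p(g(-6)) - 3159) - 884 = (1 - 3159) - 884 = -3158 - 884 = -4042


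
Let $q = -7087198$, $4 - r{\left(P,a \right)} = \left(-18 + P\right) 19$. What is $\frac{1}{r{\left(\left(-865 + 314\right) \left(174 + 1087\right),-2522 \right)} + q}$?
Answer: $\frac{1}{6114557} \approx 1.6354 \cdot 10^{-7}$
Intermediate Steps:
$r{\left(P,a \right)} = 346 - 19 P$ ($r{\left(P,a \right)} = 4 - \left(-18 + P\right) 19 = 4 - \left(-342 + 19 P\right) = 346 - 19 P$)
$\frac{1}{r{\left(\left(-865 + 314\right) \left(174 + 1087\right),-2522 \right)} + q} = \frac{1}{\left(346 - 19 \left(-865 + 314\right) \left(174 + 1087\right)\right) - 7087198} = \frac{1}{\left(346 - 19 \left(\left(-551\right) 1261\right)\right) - 7087198} = \frac{1}{\left(346 - -13201409\right) - 7087198} = \frac{1}{\left(346 + 13201409\right) - 7087198} = \frac{1}{13201755 - 7087198} = \frac{1}{6114557}$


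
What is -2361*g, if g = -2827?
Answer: 6674547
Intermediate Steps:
-2361*g = -2361*(-2827) = 6674547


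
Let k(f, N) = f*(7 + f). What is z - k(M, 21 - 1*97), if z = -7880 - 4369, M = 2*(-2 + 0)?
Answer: -12237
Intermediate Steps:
M = -4 (M = 2*(-2) = -4)
z = -12249
z - k(M, 21 - 1*97) = -12249 - (-4)*(7 - 4) = -12249 - (-4)*3 = -12249 - 1*(-12) = -12249 + 12 = -12237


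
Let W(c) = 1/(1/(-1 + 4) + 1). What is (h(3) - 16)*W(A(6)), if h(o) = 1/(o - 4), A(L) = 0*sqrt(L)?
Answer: -51/4 ≈ -12.750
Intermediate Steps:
A(L) = 0
h(o) = 1/(-4 + o)
W(c) = 3/4 (W(c) = 1/(1/3 + 1) = 1/(4/3) = 3/4)
(h(3) - 16)*W(A(6)) = (1/(-4 + 3) - 16)*(3/4) = (1/(-1) - 16)*(3/4) = (-1 - 16)*(3/4) = -17*3/4 = -51/4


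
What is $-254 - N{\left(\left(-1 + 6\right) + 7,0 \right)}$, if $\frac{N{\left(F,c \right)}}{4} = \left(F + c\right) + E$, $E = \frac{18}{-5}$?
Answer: $- \frac{1438}{5} \approx -287.6$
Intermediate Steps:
$E = - \frac{18}{5}$ ($E = 18 \left(- \frac{1}{5}\right) = - \frac{18}{5} \approx -3.6$)
$N{\left(F,c \right)} = - \frac{72}{5} + 4 F + 4 c$ ($N{\left(F,c \right)} = 4 \left(\left(F + c\right) - \frac{18}{5}\right) = 4 \left(- \frac{18}{5} + F + c\right) = - \frac{72}{5} + 4 F + 4 c$)
$-254 - N{\left(\left(-1 + 6\right) + 7,0 \right)} = -254 - \left(- \frac{72}{5} + 4 \left(\left(-1 + 6\right) + 7\right) + 4 \cdot 0\right) = -254 - \left(- \frac{72}{5} + 4 \left(5 + 7\right) + 0\right) = -254 - \left(- \frac{72}{5} + 4 \cdot 12 + 0\right) = -254 - \left(- \frac{72}{5} + 48 + 0\right) = -254 - \frac{168}{5} = - \frac{1438}{5}$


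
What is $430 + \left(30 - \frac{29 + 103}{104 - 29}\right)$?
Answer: $\frac{11456}{25} \approx 458.24$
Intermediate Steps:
$430 + \left(30 - \frac{29 + 103}{104 - 29}\right) = 430 + \left(30 - \frac{132}{75}\right) = 430 + \left(30 - 132 \cdot \frac{1}{75}\right) = 430 + \left(30 - \frac{44}{25}\right) = 430 + \frac{706}{25} = \frac{11456}{25}$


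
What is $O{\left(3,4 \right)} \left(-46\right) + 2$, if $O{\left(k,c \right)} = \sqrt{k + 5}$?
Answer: $2 - 92 \sqrt{2} \approx -128.11$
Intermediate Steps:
$O{\left(k,c \right)} = \sqrt{5 + k}$
$O{\left(3,4 \right)} \left(-46\right) + 2 = \sqrt{5 + 3} \left(-46\right) + 2 = \sqrt{8} \left(-46\right) + 2 = 2 \sqrt{2} \left(-46\right) + 2 = - 92 \sqrt{2} + 2 = 2 - 92 \sqrt{2}$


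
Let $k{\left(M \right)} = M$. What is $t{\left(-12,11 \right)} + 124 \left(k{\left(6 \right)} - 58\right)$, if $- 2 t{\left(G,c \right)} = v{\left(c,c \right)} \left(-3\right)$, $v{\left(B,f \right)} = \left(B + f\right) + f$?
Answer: $- \frac{12797}{2} \approx -6398.5$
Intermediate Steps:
$v{\left(B,f \right)} = B + 2 f$
$t{\left(G,c \right)} = \frac{9 c}{2}$ ($t{\left(G,c \right)} = - \frac{\left(c + 2 c\right) \left(-3\right)}{2} = - \frac{3 c \left(-3\right)}{2} = - \frac{\left(-9\right) c}{2} = \frac{9 c}{2}$)
$t{\left(-12,11 \right)} + 124 \left(k{\left(6 \right)} - 58\right) = \frac{9}{2} \cdot 11 + 124 \left(6 - 58\right) = \frac{99}{2} + 124 \left(-52\right) = \frac{99}{2} - 6448 = - \frac{12797}{2}$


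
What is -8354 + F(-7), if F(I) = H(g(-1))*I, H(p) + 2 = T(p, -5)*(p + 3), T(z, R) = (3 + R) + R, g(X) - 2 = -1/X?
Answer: -8046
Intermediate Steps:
g(X) = 2 - 1/X
T(z, R) = 3 + 2*R
H(p) = -23 - 7*p (H(p) = -2 + (3 + 2*(-5))*(p + 3) = -2 + (3 - 10)*(3 + p) = -2 - 7*(3 + p) = -2 + (-21 - 7*p) = -23 - 7*p)
F(I) = -44*I (F(I) = (-23 - 7*(2 - 1/(-1)))*I = (-23 - 7*(2 - 1*(-1)))*I = (-23 - 7*(2 + 1))*I = (-23 - 7*3)*I = (-23 - 21)*I = -44*I)
-8354 + F(-7) = -8354 - 44*(-7) = -8354 + 308 = -8046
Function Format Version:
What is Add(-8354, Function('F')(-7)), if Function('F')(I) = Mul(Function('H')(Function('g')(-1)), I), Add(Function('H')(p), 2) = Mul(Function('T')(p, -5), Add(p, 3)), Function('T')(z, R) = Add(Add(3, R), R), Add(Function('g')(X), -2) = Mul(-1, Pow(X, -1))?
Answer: -8046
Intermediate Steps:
Function('g')(X) = Add(2, Mul(-1, Pow(X, -1)))
Function('T')(z, R) = Add(3, Mul(2, R))
Function('H')(p) = Add(-23, Mul(-7, p)) (Function('H')(p) = Add(-2, Mul(Add(3, Mul(2, -5)), Add(p, 3))) = Add(-2, Mul(Add(3, -10), Add(3, p))) = Add(-2, Mul(-7, Add(3, p))) = Add(-2, Add(-21, Mul(-7, p))) = Add(-23, Mul(-7, p)))
Function('F')(I) = Mul(-44, I) (Function('F')(I) = Mul(Add(-23, Mul(-7, Add(2, Mul(-1, Pow(-1, -1))))), I) = Mul(Add(-23, Mul(-7, Add(2, Mul(-1, -1)))), I) = Mul(Add(-23, Mul(-7, Add(2, 1))), I) = Mul(Add(-23, Mul(-7, 3)), I) = Mul(Add(-23, -21), I) = Mul(-44, I))
Add(-8354, Function('F')(-7)) = Add(-8354, Mul(-44, -7)) = Add(-8354, 308) = -8046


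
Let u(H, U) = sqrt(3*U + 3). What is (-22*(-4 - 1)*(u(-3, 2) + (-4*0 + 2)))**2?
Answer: 302500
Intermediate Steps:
u(H, U) = sqrt(3 + 3*U)
(-22*(-4 - 1)*(u(-3, 2) + (-4*0 + 2)))**2 = (-22*(-4 - 1)*(sqrt(3 + 3*2) + (-4*0 + 2)))**2 = (-(-110)*(sqrt(3 + 6) + (0 + 2)))**2 = (-(-110)*(sqrt(9) + 2))**2 = (-(-110)*(3 + 2))**2 = (-(-110)*5)**2 = (-22*(-25))**2 = 550**2 = 302500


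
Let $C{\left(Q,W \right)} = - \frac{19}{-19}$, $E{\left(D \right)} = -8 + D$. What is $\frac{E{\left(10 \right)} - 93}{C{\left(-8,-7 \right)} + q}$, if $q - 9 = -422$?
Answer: $\frac{91}{412} \approx 0.22087$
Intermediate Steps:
$q = -413$ ($q = 9 - 422 = -413$)
$C{\left(Q,W \right)} = 1$ ($C{\left(Q,W \right)} = \left(-19\right) \left(- \frac{1}{19}\right) = 1$)
$\frac{E{\left(10 \right)} - 93}{C{\left(-8,-7 \right)} + q} = \frac{\left(-8 + 10\right) - 93}{1 - 413} = \frac{2 - 93}{-412} = \left(-91\right) \left(- \frac{1}{412}\right) = \frac{91}{412}$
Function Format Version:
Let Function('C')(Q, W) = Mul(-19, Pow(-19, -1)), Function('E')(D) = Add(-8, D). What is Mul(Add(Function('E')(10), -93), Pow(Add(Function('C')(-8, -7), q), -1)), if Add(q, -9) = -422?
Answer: Rational(91, 412) ≈ 0.22087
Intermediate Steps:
q = -413 (q = Add(9, -422) = -413)
Function('C')(Q, W) = 1 (Function('C')(Q, W) = Mul(-19, Rational(-1, 19)) = 1)
Mul(Add(Function('E')(10), -93), Pow(Add(Function('C')(-8, -7), q), -1)) = Mul(Add(Add(-8, 10), -93), Pow(Add(1, -413), -1)) = Mul(Add(2, -93), Pow(-412, -1)) = Mul(-91, Rational(-1, 412)) = Rational(91, 412)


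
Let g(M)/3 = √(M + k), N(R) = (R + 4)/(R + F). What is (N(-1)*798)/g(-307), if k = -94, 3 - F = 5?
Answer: 266*I*√401/401 ≈ 13.283*I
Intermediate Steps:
F = -2 (F = 3 - 1*5 = 3 - 5 = -2)
N(R) = (4 + R)/(-2 + R) (N(R) = (R + 4)/(R - 2) = (4 + R)/(-2 + R))
g(M) = 3*√(-94 + M) (g(M) = 3*√(M - 94) = 3*√(-94 + M))
(N(-1)*798)/g(-307) = (((4 - 1)/(-2 - 1))*798)/((3*√(-94 - 307))) = ((3/(-3))*798)/((3*√(-401))) = (-⅓*3*798)/((3*(I*√401))) = (-1*798)/((3*I*√401)) = -(-266)*I*√401/401 = 266*I*√401/401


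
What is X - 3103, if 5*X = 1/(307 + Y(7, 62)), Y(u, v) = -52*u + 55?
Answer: -31031/10 ≈ -3103.1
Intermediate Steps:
Y(u, v) = 55 - 52*u
X = -⅒ (X = 1/(5*(307 + (55 - 52*7))) = 1/(5*(307 + (55 - 364))) = 1/(5*(307 - 309)) = (⅕)/(-2) = (⅕)*(-½) = -⅒ ≈ -0.10000)
X - 3103 = -⅒ - 3103 = -31031/10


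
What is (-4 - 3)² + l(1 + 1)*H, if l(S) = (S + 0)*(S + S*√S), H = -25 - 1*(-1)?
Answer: -47 - 96*√2 ≈ -182.76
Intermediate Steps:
H = -24 (H = -25 + 1 = -24)
l(S) = S*(S + S^(3/2))
(-4 - 3)² + l(1 + 1)*H = (-4 - 3)² + ((1 + 1)² + (1 + 1)^(5/2))*(-24) = (-7)² + (2² + 2^(5/2))*(-24) = 49 + (4 + 4*√2)*(-24) = 49 + (-96 - 96*√2) = -47 - 96*√2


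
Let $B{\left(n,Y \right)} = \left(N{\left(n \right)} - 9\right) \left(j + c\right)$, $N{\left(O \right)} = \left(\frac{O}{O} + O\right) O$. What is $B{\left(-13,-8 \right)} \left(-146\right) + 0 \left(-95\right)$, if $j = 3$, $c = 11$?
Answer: $-300468$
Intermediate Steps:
$N{\left(O \right)} = O \left(1 + O\right)$ ($N{\left(O \right)} = \left(1 + O\right) O = O \left(1 + O\right)$)
$B{\left(n,Y \right)} = -126 + 14 n \left(1 + n\right)$ ($B{\left(n,Y \right)} = \left(n \left(1 + n\right) - 9\right) \left(3 + 11\right) = \left(-9 + n \left(1 + n\right)\right) 14 = -126 + 14 n \left(1 + n\right)$)
$B{\left(-13,-8 \right)} \left(-146\right) + 0 \left(-95\right) = \left(-126 + 14 \left(-13\right) \left(1 - 13\right)\right) \left(-146\right) + 0 \left(-95\right) = \left(-126 + 14 \left(-13\right) \left(-12\right)\right) \left(-146\right) + 0 = \left(-126 + 2184\right) \left(-146\right) + 0 = 2058 \left(-146\right) + 0 = -300468 + 0 = -300468$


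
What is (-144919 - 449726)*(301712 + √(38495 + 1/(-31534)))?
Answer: -179411532240 - 594645*√38279164508686/31534 ≈ -1.7953e+11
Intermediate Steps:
(-144919 - 449726)*(301712 + √(38495 + 1/(-31534))) = -594645*(301712 + √(38495 - 1/31534)) = -594645*(301712 + √(1213901329/31534)) = -594645*(301712 + √38279164508686/31534) = -179411532240 - 594645*√38279164508686/31534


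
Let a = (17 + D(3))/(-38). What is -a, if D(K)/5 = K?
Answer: 16/19 ≈ 0.84210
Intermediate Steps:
D(K) = 5*K
a = -16/19 (a = (17 + 5*3)/(-38) = -(17 + 15)/38 = -1/38*32 = -16/19 ≈ -0.84210)
-a = -1*(-16/19) = 16/19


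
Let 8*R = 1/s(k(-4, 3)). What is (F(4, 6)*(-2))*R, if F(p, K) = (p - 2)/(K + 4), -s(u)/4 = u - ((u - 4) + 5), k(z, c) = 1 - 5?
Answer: -1/80 ≈ -0.012500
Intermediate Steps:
k(z, c) = -4
s(u) = 4 (s(u) = -4*(u - ((u - 4) + 5)) = -4*(u - ((-4 + u) + 5)) = -4*(u - (1 + u)) = -4*(u + (-1 - u)) = -4*(-1) = 4)
F(p, K) = (-2 + p)/(4 + K)
R = 1/32 (R = (1/4)/8 = (1*(¼))/8 = (⅛)*(¼) = 1/32 ≈ 0.031250)
(F(4, 6)*(-2))*R = (((-2 + 4)/(4 + 6))*(-2))*(1/32) = ((2/10)*(-2))*(1/32) = (((⅒)*2)*(-2))*(1/32) = ((⅕)*(-2))*(1/32) = -⅖*1/32 = -1/80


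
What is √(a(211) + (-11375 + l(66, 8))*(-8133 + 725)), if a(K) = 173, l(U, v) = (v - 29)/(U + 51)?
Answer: √128170871517/39 ≈ 9179.7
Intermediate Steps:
l(U, v) = (-29 + v)/(51 + U)
√(a(211) + (-11375 + l(66, 8))*(-8133 + 725)) = √(173 + (-11375 + (-29 + 8)/(51 + 66))*(-8133 + 725)) = √(173 + (-11375 - 21/117)*(-7408)) = √(173 + (-11375 + (1/117)*(-21))*(-7408)) = √(173 + (-11375 - 7/39)*(-7408)) = √(173 - 443632/39*(-7408)) = √(173 + 3286425856/39) = √(3286432603/39) = √128170871517/39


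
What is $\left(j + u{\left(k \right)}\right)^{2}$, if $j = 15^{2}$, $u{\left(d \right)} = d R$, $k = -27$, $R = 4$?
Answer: $13689$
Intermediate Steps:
$u{\left(d \right)} = 4 d$ ($u{\left(d \right)} = d 4 = 4 d$)
$j = 225$
$\left(j + u{\left(k \right)}\right)^{2} = \left(225 + 4 \left(-27\right)\right)^{2} = \left(225 - 108\right)^{2} = 117^{2} = 13689$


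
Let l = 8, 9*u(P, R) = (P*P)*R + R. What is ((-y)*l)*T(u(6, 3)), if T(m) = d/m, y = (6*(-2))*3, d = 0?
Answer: 0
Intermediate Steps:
u(P, R) = R/9 + R*P²/9 (u(P, R) = ((P*P)*R + R)/9 = (P²*R + R)/9 = (R*P² + R)/9 = (R + R*P²)/9 = R/9 + R*P²/9)
y = -36 (y = -12*3 = -36)
T(m) = 0 (T(m) = 0/m = 0)
((-y)*l)*T(u(6, 3)) = (-1*(-36)*8)*0 = (36*8)*0 = 288*0 = 0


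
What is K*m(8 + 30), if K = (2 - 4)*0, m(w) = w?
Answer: 0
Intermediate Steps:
K = 0 (K = -2*0 = 0)
K*m(8 + 30) = 0*(8 + 30) = 0*38 = 0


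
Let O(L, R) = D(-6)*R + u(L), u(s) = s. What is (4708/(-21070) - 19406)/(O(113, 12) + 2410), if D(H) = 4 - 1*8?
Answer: -68148188/8691375 ≈ -7.8409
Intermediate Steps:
D(H) = -4 (D(H) = 4 - 8 = -4)
O(L, R) = L - 4*R (O(L, R) = -4*R + L = L - 4*R)
(4708/(-21070) - 19406)/(O(113, 12) + 2410) = (4708/(-21070) - 19406)/((113 - 4*12) + 2410) = (4708*(-1/21070) - 19406)/((113 - 48) + 2410) = (-2354/10535 - 19406)/(65 + 2410) = -204444564/10535/2475 = -204444564/10535*1/2475 = -68148188/8691375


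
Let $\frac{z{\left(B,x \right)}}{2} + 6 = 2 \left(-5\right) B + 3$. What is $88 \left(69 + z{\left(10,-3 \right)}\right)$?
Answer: $-12056$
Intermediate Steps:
$z{\left(B,x \right)} = -6 - 20 B$ ($z{\left(B,x \right)} = -12 + 2 \left(2 \left(-5\right) B + 3\right) = -12 + 2 \left(- 10 B + 3\right) = -12 + 2 \left(3 - 10 B\right) = -12 - \left(-6 + 20 B\right) = -6 - 20 B$)
$88 \left(69 + z{\left(10,-3 \right)}\right) = 88 \left(69 - 206\right) = 88 \left(-137\right) = -12056$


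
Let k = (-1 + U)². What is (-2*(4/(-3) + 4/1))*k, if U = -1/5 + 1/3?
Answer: -2704/675 ≈ -4.0059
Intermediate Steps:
U = 2/15 (U = -1*⅕ + 1*(⅓) = -⅕ + ⅓ = 2/15 ≈ 0.13333)
k = 169/225 (k = (-1 + 2/15)² = (-13/15)² = 169/225 ≈ 0.75111)
(-2*(4/(-3) + 4/1))*k = -2*(4/(-3) + 4/1)*(169/225) = -2*(4*(-⅓) + 4*1)*(169/225) = -2*(-4/3 + 4)*(169/225) = -2*8/3*(169/225) = -16/3*169/225 = -2704/675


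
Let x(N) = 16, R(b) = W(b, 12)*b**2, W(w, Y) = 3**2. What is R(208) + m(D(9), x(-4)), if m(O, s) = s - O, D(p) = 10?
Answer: 389382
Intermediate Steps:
W(w, Y) = 9
R(b) = 9*b**2
R(208) + m(D(9), x(-4)) = 9*208**2 + (16 - 1*10) = 9*43264 + (16 - 10) = 389376 + 6 = 389382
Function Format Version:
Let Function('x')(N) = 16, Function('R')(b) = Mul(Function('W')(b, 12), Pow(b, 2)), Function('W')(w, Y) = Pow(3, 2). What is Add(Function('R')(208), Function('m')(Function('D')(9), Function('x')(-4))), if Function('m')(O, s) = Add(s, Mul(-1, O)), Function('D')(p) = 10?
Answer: 389382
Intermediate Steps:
Function('W')(w, Y) = 9
Function('R')(b) = Mul(9, Pow(b, 2))
Add(Function('R')(208), Function('m')(Function('D')(9), Function('x')(-4))) = Add(Mul(9, Pow(208, 2)), Add(16, Mul(-1, 10))) = Add(Mul(9, 43264), Add(16, -10)) = Add(389376, 6) = 389382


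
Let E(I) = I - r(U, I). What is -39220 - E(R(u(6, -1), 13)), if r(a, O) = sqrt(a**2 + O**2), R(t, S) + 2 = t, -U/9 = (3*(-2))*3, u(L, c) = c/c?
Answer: -39219 + sqrt(26245) ≈ -39057.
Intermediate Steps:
u(L, c) = 1
U = 162 (U = -9*3*(-2)*3 = -(-54)*3 = -9*(-18) = 162)
R(t, S) = -2 + t
r(a, O) = sqrt(O**2 + a**2)
E(I) = I - sqrt(26244 + I**2) (E(I) = I - sqrt(I**2 + 162**2) = I - sqrt(I**2 + 26244) = I - sqrt(26244 + I**2))
-39220 - E(R(u(6, -1), 13)) = -39220 - ((-2 + 1) - sqrt(26244 + (-2 + 1)**2)) = -39220 - (-1 - sqrt(26244 + (-1)**2)) = -39220 - (-1 - sqrt(26244 + 1)) = -39220 - (-1 - sqrt(26245)) = -39220 + (1 + sqrt(26245)) = -39219 + sqrt(26245)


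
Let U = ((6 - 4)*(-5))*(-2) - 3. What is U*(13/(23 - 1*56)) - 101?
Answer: -3554/33 ≈ -107.70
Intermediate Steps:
U = 17 (U = (2*(-5))*(-2) - 3 = -10*(-2) - 3 = 20 - 3 = 17)
U*(13/(23 - 1*56)) - 101 = 17*(13/(23 - 1*56)) - 101 = 17*(13/(23 - 56)) - 101 = 17*(13/(-33)) - 101 = 17*(13*(-1/33)) - 101 = 17*(-13/33) - 101 = -221/33 - 101 = -3554/33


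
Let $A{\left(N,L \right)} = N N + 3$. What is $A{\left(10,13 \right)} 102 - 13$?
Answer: $10493$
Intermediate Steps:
$A{\left(N,L \right)} = 3 + N^{2}$ ($A{\left(N,L \right)} = N^{2} + 3 = 3 + N^{2}$)
$A{\left(10,13 \right)} 102 - 13 = \left(3 + 10^{2}\right) 102 - 13 = \left(3 + 100\right) 102 - 13 = 103 \cdot 102 - 13 = 10506 - 13 = 10493$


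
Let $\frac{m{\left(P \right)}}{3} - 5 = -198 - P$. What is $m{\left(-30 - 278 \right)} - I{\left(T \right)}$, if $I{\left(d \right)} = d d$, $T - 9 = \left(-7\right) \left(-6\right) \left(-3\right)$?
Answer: $-13344$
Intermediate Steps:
$m{\left(P \right)} = -579 - 3 P$ ($m{\left(P \right)} = 15 + 3 \left(-198 - P\right) = 15 - \left(594 + 3 P\right) = -579 - 3 P$)
$T = -117$ ($T = 9 + \left(-7\right) \left(-6\right) \left(-3\right) = 9 + 42 \left(-3\right) = 9 - 126 = -117$)
$I{\left(d \right)} = d^{2}$
$m{\left(-30 - 278 \right)} - I{\left(T \right)} = \left(-579 - 3 \left(-30 - 278\right)\right) - \left(-117\right)^{2} = \left(-579 - 3 \left(-30 - 278\right)\right) - 13689 = \left(-579 - -924\right) - 13689 = \left(-579 + 924\right) - 13689 = 345 - 13689 = -13344$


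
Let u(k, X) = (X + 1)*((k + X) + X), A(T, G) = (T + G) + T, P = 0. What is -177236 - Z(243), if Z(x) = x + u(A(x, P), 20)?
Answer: -188525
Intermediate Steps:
A(T, G) = G + 2*T (A(T, G) = (G + T) + T = G + 2*T)
u(k, X) = (1 + X)*(k + 2*X) (u(k, X) = (1 + X)*((X + k) + X) = (1 + X)*(k + 2*X))
Z(x) = 840 + 43*x (Z(x) = x + ((0 + 2*x) + 2*20 + 2*20**2 + 20*(0 + 2*x)) = x + (2*x + 40 + 2*400 + 20*(2*x)) = x + (2*x + 40 + 800 + 40*x) = x + (840 + 42*x) = 840 + 43*x)
-177236 - Z(243) = -177236 - (840 + 43*243) = -177236 - (840 + 10449) = -177236 - 1*11289 = -177236 - 11289 = -188525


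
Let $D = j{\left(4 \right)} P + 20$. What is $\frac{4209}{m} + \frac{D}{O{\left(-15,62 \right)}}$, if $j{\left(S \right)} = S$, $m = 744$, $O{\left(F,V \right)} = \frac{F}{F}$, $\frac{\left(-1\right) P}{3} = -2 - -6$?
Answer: $- \frac{5541}{248} \approx -22.343$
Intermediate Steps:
$P = -12$ ($P = - 3 \left(-2 - -6\right) = - 3 \left(-2 + 6\right) = \left(-3\right) 4 = -12$)
$O{\left(F,V \right)} = 1$
$D = -28$ ($D = 4 \left(-12\right) + 20 = -48 + 20 = -28$)
$\frac{4209}{m} + \frac{D}{O{\left(-15,62 \right)}} = \frac{4209}{744} - \frac{28}{1} = 4209 \cdot \frac{1}{744} - 28 = \frac{1403}{248} - 28 = - \frac{5541}{248}$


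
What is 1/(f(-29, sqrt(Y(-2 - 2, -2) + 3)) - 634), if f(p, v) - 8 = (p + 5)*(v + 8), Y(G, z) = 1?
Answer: -1/866 ≈ -0.0011547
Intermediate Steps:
f(p, v) = 8 + (5 + p)*(8 + v) (f(p, v) = 8 + (p + 5)*(v + 8) = 8 + (5 + p)*(8 + v))
1/(f(-29, sqrt(Y(-2 - 2, -2) + 3)) - 634) = 1/((48 + 5*sqrt(1 + 3) + 8*(-29) - 29*sqrt(1 + 3)) - 634) = 1/((48 + 5*sqrt(4) - 232 - 29*sqrt(4)) - 634) = 1/((48 + 5*2 - 232 - 29*2) - 634) = 1/((48 + 10 - 232 - 58) - 634) = 1/(-232 - 634) = 1/(-866) = -1/866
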